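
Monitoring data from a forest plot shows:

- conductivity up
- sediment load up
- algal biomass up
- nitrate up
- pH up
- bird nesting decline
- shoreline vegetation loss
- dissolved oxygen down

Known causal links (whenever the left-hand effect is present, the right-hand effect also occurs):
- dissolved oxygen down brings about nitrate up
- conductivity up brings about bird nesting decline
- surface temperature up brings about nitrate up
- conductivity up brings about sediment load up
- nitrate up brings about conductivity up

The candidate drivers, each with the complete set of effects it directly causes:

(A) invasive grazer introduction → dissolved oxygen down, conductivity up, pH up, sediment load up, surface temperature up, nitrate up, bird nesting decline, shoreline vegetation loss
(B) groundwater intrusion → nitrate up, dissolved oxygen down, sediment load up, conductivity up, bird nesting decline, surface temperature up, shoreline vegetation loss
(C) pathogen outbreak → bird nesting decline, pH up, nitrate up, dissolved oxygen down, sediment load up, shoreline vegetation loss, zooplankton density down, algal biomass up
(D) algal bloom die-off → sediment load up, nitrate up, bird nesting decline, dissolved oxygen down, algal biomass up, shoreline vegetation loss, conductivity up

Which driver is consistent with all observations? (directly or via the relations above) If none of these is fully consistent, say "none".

C

For each candidate, compare predicted effects to what was observed:
(A) invasive grazer introduction — conductivity up yes; sediment load up yes; algal biomass up NO; nitrate up yes; pH up yes; bird nesting decline yes; shoreline vegetation loss yes; dissolved oxygen down yes
(B) groundwater intrusion — conductivity up yes; sediment load up yes; algal biomass up NO; nitrate up yes; pH up NO; bird nesting decline yes; shoreline vegetation loss yes; dissolved oxygen down yes
(C) pathogen outbreak — conductivity up yes (via nitrate up → conductivity up); sediment load up yes; algal biomass up yes; nitrate up yes; pH up yes; bird nesting decline yes; shoreline vegetation loss yes; dissolved oxygen down yes
(D) algal bloom die-off — conductivity up yes; sediment load up yes; algal biomass up yes; nitrate up yes; pH up NO; bird nesting decline yes; shoreline vegetation loss yes; dissolved oxygen down yes
Only (C) is consistent with every observation.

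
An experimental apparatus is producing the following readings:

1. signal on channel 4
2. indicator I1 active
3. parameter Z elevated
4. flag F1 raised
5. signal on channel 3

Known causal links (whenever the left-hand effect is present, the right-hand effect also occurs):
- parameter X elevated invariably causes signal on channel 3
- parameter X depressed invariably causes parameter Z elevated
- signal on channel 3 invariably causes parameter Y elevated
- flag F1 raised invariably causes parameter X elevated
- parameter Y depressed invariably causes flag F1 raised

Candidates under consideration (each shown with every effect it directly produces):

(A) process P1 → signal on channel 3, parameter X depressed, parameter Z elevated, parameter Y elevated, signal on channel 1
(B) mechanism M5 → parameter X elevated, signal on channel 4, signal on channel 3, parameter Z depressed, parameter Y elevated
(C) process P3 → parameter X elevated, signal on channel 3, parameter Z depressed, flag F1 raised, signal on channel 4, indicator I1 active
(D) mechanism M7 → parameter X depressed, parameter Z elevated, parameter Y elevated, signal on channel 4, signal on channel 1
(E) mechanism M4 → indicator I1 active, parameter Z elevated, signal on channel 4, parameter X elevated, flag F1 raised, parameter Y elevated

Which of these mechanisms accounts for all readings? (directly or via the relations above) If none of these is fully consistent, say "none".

E

For each candidate, compare predicted effects to what was observed:
(A) process P1 — signal on channel 4 -; indicator I1 active -; parameter Z elevated +; flag F1 raised -; signal on channel 3 +
(B) mechanism M5 — fails on indicator I1 active, parameter Z elevated, flag F1 raised (predicts parameter Z depressed, not parameter Z elevated)
(C) process P3 — signal on channel 4 +; indicator I1 active +; parameter Z elevated -; flag F1 raised +; signal on channel 3 +
(D) mechanism M7 — signal on channel 4 +; indicator I1 active -; parameter Z elevated +; flag F1 raised -; signal on channel 3 -
(E) mechanism M4 — signal on channel 4 +; indicator I1 active +; parameter Z elevated +; flag F1 raised +; signal on channel 3 + (by parameter X elevated → signal on channel 3)
(E) alone accounts for all the evidence.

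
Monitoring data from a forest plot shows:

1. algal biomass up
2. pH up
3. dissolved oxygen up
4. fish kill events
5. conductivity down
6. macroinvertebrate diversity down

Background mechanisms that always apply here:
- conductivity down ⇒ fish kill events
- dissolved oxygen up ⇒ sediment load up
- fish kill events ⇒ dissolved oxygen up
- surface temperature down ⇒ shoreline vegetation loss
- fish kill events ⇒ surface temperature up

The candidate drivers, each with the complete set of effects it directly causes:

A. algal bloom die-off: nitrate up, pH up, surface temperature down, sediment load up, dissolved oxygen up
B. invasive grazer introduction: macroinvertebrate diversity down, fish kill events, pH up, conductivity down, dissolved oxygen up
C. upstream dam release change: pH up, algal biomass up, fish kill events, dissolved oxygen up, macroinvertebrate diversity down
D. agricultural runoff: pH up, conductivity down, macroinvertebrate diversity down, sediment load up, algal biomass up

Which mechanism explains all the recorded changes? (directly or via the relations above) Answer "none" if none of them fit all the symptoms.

Testing each hypothesis:
(A) algal bloom die-off — algal biomass up miss; pH up match; dissolved oxygen up match; fish kill events miss; conductivity down miss; macroinvertebrate diversity down miss
(B) invasive grazer introduction — algal biomass up miss; pH up match; dissolved oxygen up match; fish kill events match; conductivity down match; macroinvertebrate diversity down match
(C) upstream dam release change — does not account for conductivity down
(D) agricultural runoff — algal biomass up match; pH up match; dissolved oxygen up match (by conductivity down → fish kill events → dissolved oxygen up); fish kill events match (by conductivity down → fish kill events); conductivity down match; macroinvertebrate diversity down match
(D) alone accounts for all the evidence.

D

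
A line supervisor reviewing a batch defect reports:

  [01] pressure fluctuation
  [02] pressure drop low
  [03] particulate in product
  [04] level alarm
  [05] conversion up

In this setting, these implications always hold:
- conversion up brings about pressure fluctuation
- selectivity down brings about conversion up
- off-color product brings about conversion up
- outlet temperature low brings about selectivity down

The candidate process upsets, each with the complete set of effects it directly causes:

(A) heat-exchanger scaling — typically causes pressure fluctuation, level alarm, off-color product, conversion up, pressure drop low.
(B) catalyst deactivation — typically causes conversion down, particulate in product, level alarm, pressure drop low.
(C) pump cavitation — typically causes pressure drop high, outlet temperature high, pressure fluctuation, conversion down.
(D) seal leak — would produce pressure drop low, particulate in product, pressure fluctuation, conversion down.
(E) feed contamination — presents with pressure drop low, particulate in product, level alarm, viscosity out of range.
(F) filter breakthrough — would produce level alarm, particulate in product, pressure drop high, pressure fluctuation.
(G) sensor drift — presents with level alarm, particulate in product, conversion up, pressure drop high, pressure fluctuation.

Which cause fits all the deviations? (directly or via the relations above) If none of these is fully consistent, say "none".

Per-candidate check:
(A) heat-exchanger scaling — does not account for particulate in product
(B) catalyst deactivation — pressure fluctuation ✗; pressure drop low ✓; particulate in product ✓; level alarm ✓; conversion up ✗
(C) pump cavitation — pressure fluctuation ✓; pressure drop low ✗; particulate in product ✗; level alarm ✗; conversion up ✗
(D) seal leak — fails on level alarm, conversion up (predicts conversion down, not conversion up)
(E) feed contamination — pressure fluctuation ✗; pressure drop low ✓; particulate in product ✓; level alarm ✓; conversion up ✗
(F) filter breakthrough — fails on pressure drop low, conversion up (predicts pressure drop high, not pressure drop low)
(G) sensor drift — pressure fluctuation ✓; pressure drop low ✗; particulate in product ✓; level alarm ✓; conversion up ✓
No candidate is consistent with all observations.

none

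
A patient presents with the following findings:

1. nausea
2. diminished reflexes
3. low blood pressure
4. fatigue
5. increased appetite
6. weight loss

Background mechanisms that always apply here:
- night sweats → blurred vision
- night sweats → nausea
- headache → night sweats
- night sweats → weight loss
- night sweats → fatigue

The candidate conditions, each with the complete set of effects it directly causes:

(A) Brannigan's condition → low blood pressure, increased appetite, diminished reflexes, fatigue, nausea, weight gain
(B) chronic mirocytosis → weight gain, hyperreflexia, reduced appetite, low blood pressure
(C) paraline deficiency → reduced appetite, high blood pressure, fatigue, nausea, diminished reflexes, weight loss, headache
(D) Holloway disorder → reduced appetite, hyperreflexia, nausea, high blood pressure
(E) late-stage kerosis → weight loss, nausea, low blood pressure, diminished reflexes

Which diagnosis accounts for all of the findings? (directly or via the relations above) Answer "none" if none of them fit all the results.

none

Per-candidate check:
(A) Brannigan's condition — fails on weight loss (predicts weight gain, not weight loss)
(B) chronic mirocytosis — fails on nausea, diminished reflexes, fatigue, increased appetite, weight loss (predicts hyperreflexia, not diminished reflexes; predicts reduced appetite, not increased appetite; predicts weight gain, not weight loss)
(C) paraline deficiency — nausea +; diminished reflexes +; low blood pressure -; fatigue +; increased appetite -; weight loss +
(D) Holloway disorder — nausea +; diminished reflexes -; low blood pressure -; fatigue -; increased appetite -; weight loss -
(E) late-stage kerosis — does not account for fatigue, increased appetite
Every candidate fails on at least one observation.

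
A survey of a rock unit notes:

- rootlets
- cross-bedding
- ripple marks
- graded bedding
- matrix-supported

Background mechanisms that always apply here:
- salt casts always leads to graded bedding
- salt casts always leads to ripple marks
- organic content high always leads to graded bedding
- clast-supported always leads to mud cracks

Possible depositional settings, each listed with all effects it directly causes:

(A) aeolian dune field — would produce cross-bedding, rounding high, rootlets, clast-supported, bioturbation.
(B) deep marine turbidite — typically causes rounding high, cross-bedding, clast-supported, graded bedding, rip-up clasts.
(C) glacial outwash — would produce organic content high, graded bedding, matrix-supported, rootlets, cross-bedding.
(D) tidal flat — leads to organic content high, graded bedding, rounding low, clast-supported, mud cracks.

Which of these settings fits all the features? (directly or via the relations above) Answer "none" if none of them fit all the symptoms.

none

Testing each hypothesis:
(A) aeolian dune field — rootlets match; cross-bedding match; ripple marks miss; graded bedding miss; matrix-supported miss
(B) deep marine turbidite — rootlets miss; cross-bedding match; ripple marks miss; graded bedding match; matrix-supported miss
(C) glacial outwash — rootlets match; cross-bedding match; ripple marks miss; graded bedding match; matrix-supported match
(D) tidal flat — rootlets miss; cross-bedding miss; ripple marks miss; graded bedding match; matrix-supported miss
None of the listed candidates fits everything.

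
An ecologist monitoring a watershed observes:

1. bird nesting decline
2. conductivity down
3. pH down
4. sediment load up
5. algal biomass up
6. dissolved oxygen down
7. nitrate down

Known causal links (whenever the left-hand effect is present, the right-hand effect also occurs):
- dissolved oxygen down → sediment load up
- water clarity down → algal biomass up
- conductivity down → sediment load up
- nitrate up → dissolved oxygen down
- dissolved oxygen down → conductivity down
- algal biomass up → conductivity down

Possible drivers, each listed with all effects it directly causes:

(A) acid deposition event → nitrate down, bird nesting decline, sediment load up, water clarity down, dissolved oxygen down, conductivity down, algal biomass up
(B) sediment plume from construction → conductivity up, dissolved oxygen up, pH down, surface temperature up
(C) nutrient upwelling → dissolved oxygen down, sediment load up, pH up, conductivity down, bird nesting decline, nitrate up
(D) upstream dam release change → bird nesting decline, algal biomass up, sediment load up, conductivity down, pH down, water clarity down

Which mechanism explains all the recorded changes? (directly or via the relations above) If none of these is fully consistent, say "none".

none

Testing each hypothesis:
(A) acid deposition event — bird nesting decline +; conductivity down +; pH down -; sediment load up +; algal biomass up +; dissolved oxygen down +; nitrate down +
(B) sediment plume from construction — fails on bird nesting decline, conductivity down, sediment load up, algal biomass up, dissolved oxygen down, nitrate down (predicts conductivity up, not conductivity down; predicts dissolved oxygen up, not dissolved oxygen down)
(C) nutrient upwelling — bird nesting decline +; conductivity down +; pH down -; sediment load up +; algal biomass up -; dissolved oxygen down +; nitrate down -
(D) upstream dam release change — does not account for dissolved oxygen down, nitrate down
Every candidate fails on at least one observation.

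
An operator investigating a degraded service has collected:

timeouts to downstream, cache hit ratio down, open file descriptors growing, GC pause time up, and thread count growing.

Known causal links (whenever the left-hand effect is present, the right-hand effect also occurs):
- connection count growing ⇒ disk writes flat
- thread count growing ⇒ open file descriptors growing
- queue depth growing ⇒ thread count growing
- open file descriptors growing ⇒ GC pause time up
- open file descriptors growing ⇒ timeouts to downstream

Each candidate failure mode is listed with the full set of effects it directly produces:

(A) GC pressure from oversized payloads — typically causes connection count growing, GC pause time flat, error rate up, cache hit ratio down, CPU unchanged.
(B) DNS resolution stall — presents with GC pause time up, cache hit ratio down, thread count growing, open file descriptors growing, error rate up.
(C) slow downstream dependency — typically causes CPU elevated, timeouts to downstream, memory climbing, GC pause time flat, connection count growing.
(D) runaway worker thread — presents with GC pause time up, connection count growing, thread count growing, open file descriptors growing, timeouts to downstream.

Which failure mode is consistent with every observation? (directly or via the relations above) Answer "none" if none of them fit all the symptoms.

B

For each candidate, compare predicted effects to what was observed:
(A) GC pressure from oversized payloads — timeouts to downstream -; cache hit ratio down +; open file descriptors growing -; GC pause time up -; thread count growing -
(B) DNS resolution stall — timeouts to downstream + (via open file descriptors growing → timeouts to downstream); cache hit ratio down +; open file descriptors growing +; GC pause time up +; thread count growing +
(C) slow downstream dependency — fails on cache hit ratio down, open file descriptors growing, GC pause time up, thread count growing (predicts GC pause time flat, not GC pause time up)
(D) runaway worker thread — does not account for cache hit ratio down
Only (B) is consistent with every observation.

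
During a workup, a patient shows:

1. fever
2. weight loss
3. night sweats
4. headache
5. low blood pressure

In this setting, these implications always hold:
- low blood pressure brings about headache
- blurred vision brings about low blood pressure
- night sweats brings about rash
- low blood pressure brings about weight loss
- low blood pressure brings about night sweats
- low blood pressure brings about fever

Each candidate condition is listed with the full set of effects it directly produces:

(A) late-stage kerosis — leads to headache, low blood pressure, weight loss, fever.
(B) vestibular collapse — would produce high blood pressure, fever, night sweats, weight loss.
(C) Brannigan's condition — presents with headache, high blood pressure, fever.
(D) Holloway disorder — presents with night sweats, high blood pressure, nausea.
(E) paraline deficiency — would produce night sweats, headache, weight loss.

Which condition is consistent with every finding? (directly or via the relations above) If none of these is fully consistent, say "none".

Checking each candidate against the observations:
(A) late-stage kerosis — accounts for every observation (night sweats by low blood pressure → night sweats)
(B) vestibular collapse — fever match; weight loss match; night sweats match; headache miss; low blood pressure miss
(C) Brannigan's condition — fever match; weight loss miss; night sweats miss; headache match; low blood pressure miss
(D) Holloway disorder — fails on fever, weight loss, headache, low blood pressure (predicts high blood pressure, not low blood pressure)
(E) paraline deficiency — fever miss; weight loss match; night sweats match; headache match; low blood pressure miss
(A) alone accounts for all the evidence.

A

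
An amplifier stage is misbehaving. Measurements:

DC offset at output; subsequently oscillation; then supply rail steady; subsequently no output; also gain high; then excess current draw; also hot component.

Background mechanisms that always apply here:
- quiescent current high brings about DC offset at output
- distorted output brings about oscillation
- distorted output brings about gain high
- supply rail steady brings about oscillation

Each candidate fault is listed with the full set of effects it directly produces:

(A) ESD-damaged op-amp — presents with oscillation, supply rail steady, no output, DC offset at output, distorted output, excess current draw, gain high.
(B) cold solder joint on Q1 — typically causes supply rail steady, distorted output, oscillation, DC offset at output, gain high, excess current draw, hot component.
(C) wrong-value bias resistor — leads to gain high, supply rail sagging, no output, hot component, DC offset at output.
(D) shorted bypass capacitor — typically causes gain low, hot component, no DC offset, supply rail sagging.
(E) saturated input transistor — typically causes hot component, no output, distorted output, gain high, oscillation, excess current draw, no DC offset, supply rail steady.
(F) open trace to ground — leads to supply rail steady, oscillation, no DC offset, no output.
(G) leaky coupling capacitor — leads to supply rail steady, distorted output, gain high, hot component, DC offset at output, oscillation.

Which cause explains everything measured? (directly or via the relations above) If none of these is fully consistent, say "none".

For each candidate, compare predicted effects to what was observed:
(A) ESD-damaged op-amp — does not account for hot component
(B) cold solder joint on Q1 — DC offset at output yes; oscillation yes; supply rail steady yes; no output NO; gain high yes; excess current draw yes; hot component yes
(C) wrong-value bias resistor — DC offset at output yes; oscillation NO; supply rail steady NO; no output yes; gain high yes; excess current draw NO; hot component yes
(D) shorted bypass capacitor — DC offset at output NO; oscillation NO; supply rail steady NO; no output NO; gain high NO; excess current draw NO; hot component yes
(E) saturated input transistor — fails on DC offset at output (predicts no DC offset, not DC offset at output)
(F) open trace to ground — DC offset at output NO; oscillation yes; supply rail steady yes; no output yes; gain high NO; excess current draw NO; hot component NO
(G) leaky coupling capacitor — does not account for no output, excess current draw
None of the listed candidates fits everything.

none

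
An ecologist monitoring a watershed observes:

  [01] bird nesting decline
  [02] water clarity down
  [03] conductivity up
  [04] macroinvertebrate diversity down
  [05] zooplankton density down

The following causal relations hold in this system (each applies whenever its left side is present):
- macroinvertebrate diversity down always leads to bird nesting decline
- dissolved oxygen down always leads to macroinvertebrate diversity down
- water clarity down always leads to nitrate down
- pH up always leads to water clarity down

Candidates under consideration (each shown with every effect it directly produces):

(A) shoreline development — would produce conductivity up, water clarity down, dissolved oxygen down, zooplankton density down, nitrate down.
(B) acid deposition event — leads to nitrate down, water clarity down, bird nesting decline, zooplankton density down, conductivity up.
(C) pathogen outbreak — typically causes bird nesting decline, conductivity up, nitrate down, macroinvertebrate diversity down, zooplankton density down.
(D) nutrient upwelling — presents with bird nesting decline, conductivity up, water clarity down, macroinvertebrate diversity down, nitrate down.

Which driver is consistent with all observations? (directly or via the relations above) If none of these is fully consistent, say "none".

A

Testing each hypothesis:
(A) shoreline development — accounts for every observation (bird nesting decline by dissolved oxygen down → macroinvertebrate diversity down → bird nesting decline)
(B) acid deposition event — bird nesting decline yes; water clarity down yes; conductivity up yes; macroinvertebrate diversity down NO; zooplankton density down yes
(C) pathogen outbreak — does not account for water clarity down
(D) nutrient upwelling — does not account for zooplankton density down
(A) alone accounts for all the evidence.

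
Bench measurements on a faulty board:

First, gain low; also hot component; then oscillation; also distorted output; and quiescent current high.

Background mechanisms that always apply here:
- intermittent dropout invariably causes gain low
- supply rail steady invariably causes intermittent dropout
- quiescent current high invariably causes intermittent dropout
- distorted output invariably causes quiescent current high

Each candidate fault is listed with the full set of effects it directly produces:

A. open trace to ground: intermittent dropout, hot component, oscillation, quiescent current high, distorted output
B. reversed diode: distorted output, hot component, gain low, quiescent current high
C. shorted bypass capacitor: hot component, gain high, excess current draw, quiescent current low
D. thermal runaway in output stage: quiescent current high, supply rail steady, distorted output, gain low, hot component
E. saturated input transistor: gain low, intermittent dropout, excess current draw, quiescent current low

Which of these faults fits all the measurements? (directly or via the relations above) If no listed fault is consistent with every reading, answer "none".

For each candidate, compare predicted effects to what was observed:
(A) open trace to ground — gain low match (by intermittent dropout → gain low); hot component match; oscillation match; distorted output match; quiescent current high match
(B) reversed diode — does not account for oscillation
(C) shorted bypass capacitor — fails on gain low, oscillation, distorted output, quiescent current high (predicts gain high, not gain low; predicts quiescent current low, not quiescent current high)
(D) thermal runaway in output stage — gain low match; hot component match; oscillation miss; distorted output match; quiescent current high match
(E) saturated input transistor — gain low match; hot component miss; oscillation miss; distorted output miss; quiescent current high miss
Only (A) is consistent with every observation.

A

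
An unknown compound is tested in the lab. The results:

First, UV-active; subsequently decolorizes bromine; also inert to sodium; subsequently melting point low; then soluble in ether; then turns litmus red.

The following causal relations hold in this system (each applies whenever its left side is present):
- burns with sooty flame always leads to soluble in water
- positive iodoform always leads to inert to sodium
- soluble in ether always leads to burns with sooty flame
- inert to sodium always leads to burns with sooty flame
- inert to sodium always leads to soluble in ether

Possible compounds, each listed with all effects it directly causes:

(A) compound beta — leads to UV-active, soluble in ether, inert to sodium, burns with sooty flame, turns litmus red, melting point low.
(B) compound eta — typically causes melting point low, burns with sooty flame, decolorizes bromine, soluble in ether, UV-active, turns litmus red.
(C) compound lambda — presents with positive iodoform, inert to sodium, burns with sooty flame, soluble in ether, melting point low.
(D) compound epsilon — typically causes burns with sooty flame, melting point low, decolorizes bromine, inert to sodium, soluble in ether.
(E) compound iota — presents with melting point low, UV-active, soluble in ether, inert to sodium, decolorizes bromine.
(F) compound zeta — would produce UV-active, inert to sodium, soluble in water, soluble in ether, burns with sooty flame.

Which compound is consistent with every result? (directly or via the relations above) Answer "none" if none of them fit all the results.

none

Per-candidate check:
(A) compound beta — UV-active ✓; decolorizes bromine ✗; inert to sodium ✓; melting point low ✓; soluble in ether ✓; turns litmus red ✓
(B) compound eta — does not account for inert to sodium
(C) compound lambda — does not account for UV-active, decolorizes bromine, turns litmus red
(D) compound epsilon — UV-active ✗; decolorizes bromine ✓; inert to sodium ✓; melting point low ✓; soluble in ether ✓; turns litmus red ✗
(E) compound iota — does not account for turns litmus red
(F) compound zeta — does not account for decolorizes bromine, melting point low, turns litmus red
No candidate is consistent with all observations.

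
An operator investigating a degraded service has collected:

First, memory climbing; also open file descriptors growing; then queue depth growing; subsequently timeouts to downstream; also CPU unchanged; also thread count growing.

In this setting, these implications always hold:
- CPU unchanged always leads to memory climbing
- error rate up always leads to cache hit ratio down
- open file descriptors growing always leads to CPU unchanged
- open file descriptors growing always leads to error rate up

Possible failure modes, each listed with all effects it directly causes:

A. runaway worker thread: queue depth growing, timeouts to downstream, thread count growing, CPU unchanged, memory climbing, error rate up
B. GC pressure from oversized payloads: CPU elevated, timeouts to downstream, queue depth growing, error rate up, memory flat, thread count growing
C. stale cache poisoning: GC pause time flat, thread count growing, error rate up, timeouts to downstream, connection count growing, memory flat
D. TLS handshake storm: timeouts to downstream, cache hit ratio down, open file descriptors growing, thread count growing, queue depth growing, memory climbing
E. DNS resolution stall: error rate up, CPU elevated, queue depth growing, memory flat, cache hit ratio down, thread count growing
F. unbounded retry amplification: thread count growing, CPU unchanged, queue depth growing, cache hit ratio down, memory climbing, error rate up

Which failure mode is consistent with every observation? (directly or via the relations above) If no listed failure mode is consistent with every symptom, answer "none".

Per-candidate check:
(A) runaway worker thread — memory climbing yes; open file descriptors growing NO; queue depth growing yes; timeouts to downstream yes; CPU unchanged yes; thread count growing yes
(B) GC pressure from oversized payloads — memory climbing NO; open file descriptors growing NO; queue depth growing yes; timeouts to downstream yes; CPU unchanged NO; thread count growing yes
(C) stale cache poisoning — fails on memory climbing, open file descriptors growing, queue depth growing, CPU unchanged (predicts memory flat, not memory climbing)
(D) TLS handshake storm — accounts for every observation (CPU unchanged by open file descriptors growing → CPU unchanged)
(E) DNS resolution stall — fails on memory climbing, open file descriptors growing, timeouts to downstream, CPU unchanged (predicts memory flat, not memory climbing; predicts CPU elevated, not CPU unchanged)
(F) unbounded retry amplification — memory climbing yes; open file descriptors growing NO; queue depth growing yes; timeouts to downstream NO; CPU unchanged yes; thread count growing yes
(D) alone accounts for all the evidence.

D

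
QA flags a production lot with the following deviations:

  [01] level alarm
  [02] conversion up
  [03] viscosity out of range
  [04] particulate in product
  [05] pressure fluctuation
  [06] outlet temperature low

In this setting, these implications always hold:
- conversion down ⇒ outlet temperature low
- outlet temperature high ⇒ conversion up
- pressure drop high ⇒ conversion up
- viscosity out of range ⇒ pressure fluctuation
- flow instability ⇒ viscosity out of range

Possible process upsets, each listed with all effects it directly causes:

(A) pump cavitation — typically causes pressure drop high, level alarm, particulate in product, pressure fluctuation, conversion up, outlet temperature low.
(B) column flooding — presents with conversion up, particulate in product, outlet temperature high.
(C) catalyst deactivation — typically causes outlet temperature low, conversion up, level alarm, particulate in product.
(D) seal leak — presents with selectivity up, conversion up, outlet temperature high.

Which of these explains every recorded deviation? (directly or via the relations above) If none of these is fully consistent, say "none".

Per-candidate check:
(A) pump cavitation — level alarm ✓; conversion up ✓; viscosity out of range ✗; particulate in product ✓; pressure fluctuation ✓; outlet temperature low ✓
(B) column flooding — fails on level alarm, viscosity out of range, pressure fluctuation, outlet temperature low (predicts outlet temperature high, not outlet temperature low)
(C) catalyst deactivation — level alarm ✓; conversion up ✓; viscosity out of range ✗; particulate in product ✓; pressure fluctuation ✗; outlet temperature low ✓
(D) seal leak — fails on level alarm, viscosity out of range, particulate in product, pressure fluctuation, outlet temperature low (predicts outlet temperature high, not outlet temperature low)
None of the listed candidates fits everything.

none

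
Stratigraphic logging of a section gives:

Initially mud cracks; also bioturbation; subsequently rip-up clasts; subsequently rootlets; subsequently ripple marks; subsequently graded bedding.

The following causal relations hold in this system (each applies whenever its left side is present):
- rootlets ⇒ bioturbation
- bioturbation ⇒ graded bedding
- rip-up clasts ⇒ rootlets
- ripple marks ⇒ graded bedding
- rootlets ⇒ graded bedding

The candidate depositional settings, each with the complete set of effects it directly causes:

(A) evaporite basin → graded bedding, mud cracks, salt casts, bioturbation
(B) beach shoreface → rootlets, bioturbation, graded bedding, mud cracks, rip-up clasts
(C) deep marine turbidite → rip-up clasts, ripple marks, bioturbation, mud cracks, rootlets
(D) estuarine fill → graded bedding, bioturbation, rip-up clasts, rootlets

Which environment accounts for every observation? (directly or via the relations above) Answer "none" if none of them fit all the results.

For each candidate, compare predicted effects to what was observed:
(A) evaporite basin — mud cracks ✓; bioturbation ✓; rip-up clasts ✗; rootlets ✗; ripple marks ✗; graded bedding ✓
(B) beach shoreface — mud cracks ✓; bioturbation ✓; rip-up clasts ✓; rootlets ✓; ripple marks ✗; graded bedding ✓
(C) deep marine turbidite — accounts for every observation (graded bedding through bioturbation → graded bedding)
(D) estuarine fill — mud cracks ✗; bioturbation ✓; rip-up clasts ✓; rootlets ✓; ripple marks ✗; graded bedding ✓
Only (C) is consistent with every observation.

C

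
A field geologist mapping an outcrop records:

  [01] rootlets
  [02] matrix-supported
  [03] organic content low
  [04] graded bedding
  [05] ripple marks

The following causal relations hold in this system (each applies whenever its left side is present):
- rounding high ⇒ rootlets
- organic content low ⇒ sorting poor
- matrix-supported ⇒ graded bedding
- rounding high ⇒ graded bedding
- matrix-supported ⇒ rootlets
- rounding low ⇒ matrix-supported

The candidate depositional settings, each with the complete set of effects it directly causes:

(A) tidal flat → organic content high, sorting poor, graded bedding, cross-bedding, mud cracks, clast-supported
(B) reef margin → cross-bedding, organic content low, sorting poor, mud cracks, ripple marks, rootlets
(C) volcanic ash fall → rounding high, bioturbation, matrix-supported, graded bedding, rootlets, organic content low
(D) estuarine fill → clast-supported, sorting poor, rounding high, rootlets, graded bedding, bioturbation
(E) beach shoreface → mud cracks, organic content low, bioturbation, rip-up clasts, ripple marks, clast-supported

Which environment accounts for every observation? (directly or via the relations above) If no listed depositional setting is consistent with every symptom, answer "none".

Testing each hypothesis:
(A) tidal flat — rootlets -; matrix-supported -; organic content low -; graded bedding +; ripple marks -
(B) reef margin — does not account for matrix-supported, graded bedding
(C) volcanic ash fall — does not account for ripple marks
(D) estuarine fill — rootlets +; matrix-supported -; organic content low -; graded bedding +; ripple marks -
(E) beach shoreface — rootlets -; matrix-supported -; organic content low +; graded bedding -; ripple marks +
No candidate is consistent with all observations.

none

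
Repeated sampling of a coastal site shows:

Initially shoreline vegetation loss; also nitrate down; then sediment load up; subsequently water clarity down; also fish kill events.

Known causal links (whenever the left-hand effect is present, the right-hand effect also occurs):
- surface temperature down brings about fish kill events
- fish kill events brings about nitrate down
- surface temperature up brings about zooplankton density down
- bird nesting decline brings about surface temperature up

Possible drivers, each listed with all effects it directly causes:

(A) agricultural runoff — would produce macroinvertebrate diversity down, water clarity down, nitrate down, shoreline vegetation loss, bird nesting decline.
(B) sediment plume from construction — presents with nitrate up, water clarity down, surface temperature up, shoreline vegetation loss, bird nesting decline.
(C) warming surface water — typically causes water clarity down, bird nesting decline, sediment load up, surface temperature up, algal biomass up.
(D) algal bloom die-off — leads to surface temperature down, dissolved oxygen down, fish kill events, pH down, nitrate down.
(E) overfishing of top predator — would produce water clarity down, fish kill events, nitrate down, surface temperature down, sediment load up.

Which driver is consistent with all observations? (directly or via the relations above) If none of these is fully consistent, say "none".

For each candidate, compare predicted effects to what was observed:
(A) agricultural runoff — shoreline vegetation loss yes; nitrate down yes; sediment load up NO; water clarity down yes; fish kill events NO
(B) sediment plume from construction — shoreline vegetation loss yes; nitrate down NO; sediment load up NO; water clarity down yes; fish kill events NO
(C) warming surface water — does not account for shoreline vegetation loss, nitrate down, fish kill events
(D) algal bloom die-off — does not account for shoreline vegetation loss, sediment load up, water clarity down
(E) overfishing of top predator — shoreline vegetation loss NO; nitrate down yes; sediment load up yes; water clarity down yes; fish kill events yes
None of the listed candidates fits everything.

none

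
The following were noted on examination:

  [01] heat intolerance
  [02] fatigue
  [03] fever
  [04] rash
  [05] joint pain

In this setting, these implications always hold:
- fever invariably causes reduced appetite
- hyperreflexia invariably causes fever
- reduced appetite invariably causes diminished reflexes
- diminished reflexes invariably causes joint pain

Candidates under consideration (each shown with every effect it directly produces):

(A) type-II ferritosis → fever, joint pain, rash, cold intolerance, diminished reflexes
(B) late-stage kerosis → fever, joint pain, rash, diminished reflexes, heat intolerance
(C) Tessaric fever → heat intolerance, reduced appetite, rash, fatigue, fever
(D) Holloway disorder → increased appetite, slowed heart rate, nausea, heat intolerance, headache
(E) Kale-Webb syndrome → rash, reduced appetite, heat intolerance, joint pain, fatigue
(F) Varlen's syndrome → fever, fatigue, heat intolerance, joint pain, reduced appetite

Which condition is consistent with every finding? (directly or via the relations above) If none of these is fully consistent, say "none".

For each candidate, compare predicted effects to what was observed:
(A) type-II ferritosis — heat intolerance ✗; fatigue ✗; fever ✓; rash ✓; joint pain ✓
(B) late-stage kerosis — heat intolerance ✓; fatigue ✗; fever ✓; rash ✓; joint pain ✓
(C) Tessaric fever — accounts for every observation (joint pain by reduced appetite → diminished reflexes → joint pain)
(D) Holloway disorder — does not account for fatigue, fever, rash, joint pain
(E) Kale-Webb syndrome — heat intolerance ✓; fatigue ✓; fever ✗; rash ✓; joint pain ✓
(F) Varlen's syndrome — heat intolerance ✓; fatigue ✓; fever ✓; rash ✗; joint pain ✓
(C) is the only candidate with no mismatches.

C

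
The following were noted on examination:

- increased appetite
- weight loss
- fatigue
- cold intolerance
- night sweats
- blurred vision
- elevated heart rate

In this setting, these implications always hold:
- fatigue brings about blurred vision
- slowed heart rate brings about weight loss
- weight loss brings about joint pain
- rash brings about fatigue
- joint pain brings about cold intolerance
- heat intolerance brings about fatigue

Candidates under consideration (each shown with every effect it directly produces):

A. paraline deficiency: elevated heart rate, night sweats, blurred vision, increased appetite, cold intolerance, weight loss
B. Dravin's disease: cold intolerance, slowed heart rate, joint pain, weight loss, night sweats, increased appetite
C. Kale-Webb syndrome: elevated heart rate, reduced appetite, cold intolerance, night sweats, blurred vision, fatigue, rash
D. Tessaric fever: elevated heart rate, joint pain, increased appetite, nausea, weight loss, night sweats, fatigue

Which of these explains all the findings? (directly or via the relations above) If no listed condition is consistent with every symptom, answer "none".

D

Checking each candidate against the observations:
(A) paraline deficiency — does not account for fatigue
(B) Dravin's disease — increased appetite match; weight loss match; fatigue miss; cold intolerance match; night sweats match; blurred vision miss; elevated heart rate miss
(C) Kale-Webb syndrome — increased appetite miss; weight loss miss; fatigue match; cold intolerance match; night sweats match; blurred vision match; elevated heart rate match
(D) Tessaric fever — increased appetite match; weight loss match; fatigue match; cold intolerance match (by joint pain → cold intolerance); night sweats match; blurred vision match (by fatigue → blurred vision); elevated heart rate match
(D) is the only candidate with no mismatches.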